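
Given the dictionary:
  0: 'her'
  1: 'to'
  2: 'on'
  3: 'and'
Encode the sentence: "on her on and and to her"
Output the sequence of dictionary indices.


Look up each word in the dictionary:
  'on' -> 2
  'her' -> 0
  'on' -> 2
  'and' -> 3
  'and' -> 3
  'to' -> 1
  'her' -> 0

Encoded: [2, 0, 2, 3, 3, 1, 0]


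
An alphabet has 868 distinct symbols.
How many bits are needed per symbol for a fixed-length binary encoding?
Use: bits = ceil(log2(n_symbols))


log2(868) = 9.7616
Bracket: 2^9 = 512 < 868 <= 2^10 = 1024
So ceil(log2(868)) = 10

bits = ceil(log2(868)) = ceil(9.7616) = 10 bits


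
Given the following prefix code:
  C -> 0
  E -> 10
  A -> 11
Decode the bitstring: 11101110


Decoding step by step:
Bits 11 -> A
Bits 10 -> E
Bits 11 -> A
Bits 10 -> E


Decoded message: AEAE


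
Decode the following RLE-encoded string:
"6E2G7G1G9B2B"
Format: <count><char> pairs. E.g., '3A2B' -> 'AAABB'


Expanding each <count><char> pair:
  6E -> 'EEEEEE'
  2G -> 'GG'
  7G -> 'GGGGGGG'
  1G -> 'G'
  9B -> 'BBBBBBBBB'
  2B -> 'BB'

Decoded = EEEEEEGGGGGGGGGGBBBBBBBBBBB


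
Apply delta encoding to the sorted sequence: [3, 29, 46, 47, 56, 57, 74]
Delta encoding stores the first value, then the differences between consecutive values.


First value: 3
Deltas:
  29 - 3 = 26
  46 - 29 = 17
  47 - 46 = 1
  56 - 47 = 9
  57 - 56 = 1
  74 - 57 = 17


Delta encoded: [3, 26, 17, 1, 9, 1, 17]


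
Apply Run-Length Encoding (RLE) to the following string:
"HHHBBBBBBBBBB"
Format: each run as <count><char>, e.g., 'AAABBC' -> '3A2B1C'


Scanning runs left to right:
  i=0: run of 'H' x 3 -> '3H'
  i=3: run of 'B' x 10 -> '10B'

RLE = 3H10B


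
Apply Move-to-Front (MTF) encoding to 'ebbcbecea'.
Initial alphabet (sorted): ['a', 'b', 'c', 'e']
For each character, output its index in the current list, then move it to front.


MTF encoding:
'e': index 3 in ['a', 'b', 'c', 'e'] -> ['e', 'a', 'b', 'c']
'b': index 2 in ['e', 'a', 'b', 'c'] -> ['b', 'e', 'a', 'c']
'b': index 0 in ['b', 'e', 'a', 'c'] -> ['b', 'e', 'a', 'c']
'c': index 3 in ['b', 'e', 'a', 'c'] -> ['c', 'b', 'e', 'a']
'b': index 1 in ['c', 'b', 'e', 'a'] -> ['b', 'c', 'e', 'a']
'e': index 2 in ['b', 'c', 'e', 'a'] -> ['e', 'b', 'c', 'a']
'c': index 2 in ['e', 'b', 'c', 'a'] -> ['c', 'e', 'b', 'a']
'e': index 1 in ['c', 'e', 'b', 'a'] -> ['e', 'c', 'b', 'a']
'a': index 3 in ['e', 'c', 'b', 'a'] -> ['a', 'e', 'c', 'b']


Output: [3, 2, 0, 3, 1, 2, 2, 1, 3]


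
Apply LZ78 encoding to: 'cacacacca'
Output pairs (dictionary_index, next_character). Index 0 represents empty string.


LZ78 encoding steps:
Dictionary: {0: ''}
Step 1: w='' (idx 0), next='c' -> output (0, 'c'), add 'c' as idx 1
Step 2: w='' (idx 0), next='a' -> output (0, 'a'), add 'a' as idx 2
Step 3: w='c' (idx 1), next='a' -> output (1, 'a'), add 'ca' as idx 3
Step 4: w='ca' (idx 3), next='c' -> output (3, 'c'), add 'cac' as idx 4
Step 5: w='ca' (idx 3), end of input -> output (3, '')


Encoded: [(0, 'c'), (0, 'a'), (1, 'a'), (3, 'c'), (3, '')]


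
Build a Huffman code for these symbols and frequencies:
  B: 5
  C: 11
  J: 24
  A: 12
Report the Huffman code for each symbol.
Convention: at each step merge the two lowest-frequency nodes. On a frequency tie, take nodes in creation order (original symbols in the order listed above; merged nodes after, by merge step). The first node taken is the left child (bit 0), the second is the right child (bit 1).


Huffman tree construction:
Step 1: Merge B(5) + C(11) = 16
Step 2: Merge A(12) + (B+C)(16) = 28
Step 3: Merge J(24) + (A+(B+C))(28) = 52
Read each symbol's code off the tree from the root (left child = 0, right child = 1).

Codes:
  B: 110 (length 3)
  C: 111 (length 3)
  J: 0 (length 1)
  A: 10 (length 2)
Average code length: 96/52 = 1.8462 bits/symbol


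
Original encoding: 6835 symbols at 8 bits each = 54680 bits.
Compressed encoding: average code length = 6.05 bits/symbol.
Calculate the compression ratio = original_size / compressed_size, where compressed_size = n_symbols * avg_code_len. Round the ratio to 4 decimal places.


original_size = n_symbols * orig_bits = 6835 * 8 = 54680 bits
compressed_size = n_symbols * avg_code_len = 6835 * 6.05 = 41351.75 bits
ratio = original_size / compressed_size = 54680 / 41351.75 = 1.3223

Compression ratio = 1.3223


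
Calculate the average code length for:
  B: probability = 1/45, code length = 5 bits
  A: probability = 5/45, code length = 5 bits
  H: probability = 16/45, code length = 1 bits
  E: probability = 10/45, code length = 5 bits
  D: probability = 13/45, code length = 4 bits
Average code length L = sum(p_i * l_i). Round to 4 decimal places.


Weighted contributions p_i * l_i:
  B: (1/45) * 5 = 5/45
  A: (5/45) * 5 = 25/45
  H: (16/45) * 1 = 16/45
  E: (10/45) * 5 = 50/45
  D: (13/45) * 4 = 52/45
Sum = (5 + 25 + 16 + 50 + 52)/45 = 148/45

L = 148/45 = 3.2889 bits/symbol


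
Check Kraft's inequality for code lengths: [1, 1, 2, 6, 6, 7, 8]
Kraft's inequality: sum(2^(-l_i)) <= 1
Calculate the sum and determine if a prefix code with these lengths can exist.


Sum = 2^(-1) + 2^(-1) + 2^(-2) + 2^(-6) + 2^(-6) + 2^(-7) + 2^(-8)
    = 0.5 + 0.5 + 0.25 + 0.015625 + 0.015625 + 0.0078125 + 0.00390625
    = 331/256 = 1.29296875
Since 1.29296875 > 1, Kraft's inequality is NOT satisfied.
A prefix code with these lengths CANNOT exist.

Kraft sum = 1.29296875. Not satisfied.


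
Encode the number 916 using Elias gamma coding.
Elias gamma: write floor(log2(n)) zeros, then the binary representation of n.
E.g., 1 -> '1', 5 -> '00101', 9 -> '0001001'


num_bits = floor(log2(916)) + 1 = 10
leading_zeros = num_bits - 1 = 9
binary(916) = 1110010100

Elias gamma(916) = '000000000' + '1110010100' = 0000000001110010100 (19 bits)


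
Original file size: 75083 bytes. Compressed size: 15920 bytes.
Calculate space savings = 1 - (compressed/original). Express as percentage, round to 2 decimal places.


ratio = compressed/original = 15920/75083 = 0.212032
savings = 1 - ratio = 1 - 0.212032 = 0.787968
as a percentage: 0.787968 * 100 = 78.8%

Space savings = 1 - 15920/75083 = 78.8%


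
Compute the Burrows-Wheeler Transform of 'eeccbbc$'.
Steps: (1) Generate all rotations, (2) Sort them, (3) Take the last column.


Rotations (sorted):
  0: $eeccbbc -> last char: c
  1: bbc$eecc -> last char: c
  2: bc$eeccb -> last char: b
  3: c$eeccbb -> last char: b
  4: cbbc$eec -> last char: c
  5: ccbbc$ee -> last char: e
  6: eccbbc$e -> last char: e
  7: eeccbbc$ -> last char: $


BWT = ccbbcee$


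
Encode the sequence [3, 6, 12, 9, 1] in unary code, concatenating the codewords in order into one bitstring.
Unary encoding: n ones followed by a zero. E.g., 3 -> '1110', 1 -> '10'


Encode each number as n ones followed by a terminating 0:
  3 -> 1110 (4 bits)
  6 -> 1111110 (7 bits)
  12 -> 1111111111110 (13 bits)
  9 -> 1111111110 (10 bits)
  1 -> 10 (2 bits)
Total length = 4 + 7 + 13 + 10 + 2 = 36 bits.

Unary([3, 6, 12, 9, 1]) = 111011111101111111111110111111111010 (36 bits)


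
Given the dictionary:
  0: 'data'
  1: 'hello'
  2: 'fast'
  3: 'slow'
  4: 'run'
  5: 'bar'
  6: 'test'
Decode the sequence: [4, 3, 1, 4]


Look up each index in the dictionary:
  4 -> 'run'
  3 -> 'slow'
  1 -> 'hello'
  4 -> 'run'

Decoded: "run slow hello run"


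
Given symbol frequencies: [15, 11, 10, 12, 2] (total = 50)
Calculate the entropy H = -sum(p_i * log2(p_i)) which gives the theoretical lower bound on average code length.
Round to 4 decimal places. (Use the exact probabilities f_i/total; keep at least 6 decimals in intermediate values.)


Per-symbol terms -p_i * log2(p_i) with p_i = f_i/50:
  p = 15/50 = 0.300000: log2(p) = -1.736966, -p*log2(p) = 0.521090
  p = 11/50 = 0.220000: log2(p) = -2.184425, -p*log2(p) = 0.480573
  p = 10/50 = 0.200000: log2(p) = -2.321928, -p*log2(p) = 0.464386
  p = 12/50 = 0.240000: log2(p) = -2.058894, -p*log2(p) = 0.494134
  p = 2/50 = 0.040000: log2(p) = -4.643856, -p*log2(p) = 0.185754
H = 0.521090 + 0.480573 + 0.464386 + 0.494134 + 0.185754 = 2.145937

H = 2.1459 bits/symbol


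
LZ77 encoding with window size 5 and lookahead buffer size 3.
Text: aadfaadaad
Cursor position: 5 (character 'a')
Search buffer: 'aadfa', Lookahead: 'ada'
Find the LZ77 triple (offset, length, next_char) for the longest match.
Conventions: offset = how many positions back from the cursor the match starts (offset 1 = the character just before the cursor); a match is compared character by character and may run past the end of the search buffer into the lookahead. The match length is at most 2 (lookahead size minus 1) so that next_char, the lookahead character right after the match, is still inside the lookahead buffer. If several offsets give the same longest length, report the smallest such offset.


Try each offset into the search buffer:
  offset=1 (pos 4, char 'a'): match length 1
  offset=2 (pos 3, char 'f'): match length 0
  offset=3 (pos 2, char 'd'): match length 0
  offset=4 (pos 1, char 'a'): match length 2
  offset=5 (pos 0, char 'a'): match length 1
Longest match has length 2 at offset 4.
next_char = character at position 5 + 2 = 7 -> 'a'

Best match: offset=4, length=2 (matching 'ad' starting at position 1)
LZ77 triple: (4, 2, 'a')


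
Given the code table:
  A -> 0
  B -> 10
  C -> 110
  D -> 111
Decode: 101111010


Decoding:
10 -> B
111 -> D
10 -> B
10 -> B


Result: BDBB


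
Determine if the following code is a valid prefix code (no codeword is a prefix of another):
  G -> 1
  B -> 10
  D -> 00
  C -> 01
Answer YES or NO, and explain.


Checking each pair (does one codeword prefix another?):
  G='1' vs B='10': prefix -- VIOLATION

NO -- this is NOT a valid prefix code. G (1) is a prefix of B (10).


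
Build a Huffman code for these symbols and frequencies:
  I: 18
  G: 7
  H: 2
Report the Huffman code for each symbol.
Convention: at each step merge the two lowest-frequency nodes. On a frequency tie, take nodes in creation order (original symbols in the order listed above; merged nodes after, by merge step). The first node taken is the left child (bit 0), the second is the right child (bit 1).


Huffman tree construction:
Step 1: Merge H(2) + G(7) = 9
Step 2: Merge (H+G)(9) + I(18) = 27
Read each symbol's code off the tree from the root (left child = 0, right child = 1).

Codes:
  I: 1 (length 1)
  G: 01 (length 2)
  H: 00 (length 2)
Average code length: 36/27 = 1.3333 bits/symbol


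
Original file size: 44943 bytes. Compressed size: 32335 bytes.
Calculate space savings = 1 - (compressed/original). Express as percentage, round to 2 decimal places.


ratio = compressed/original = 32335/44943 = 0.719467
savings = 1 - ratio = 1 - 0.719467 = 0.280533
as a percentage: 0.280533 * 100 = 28.05%

Space savings = 1 - 32335/44943 = 28.05%


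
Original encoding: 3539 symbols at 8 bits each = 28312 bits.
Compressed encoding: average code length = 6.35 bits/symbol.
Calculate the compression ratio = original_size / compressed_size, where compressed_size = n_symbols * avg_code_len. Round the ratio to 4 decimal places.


original_size = n_symbols * orig_bits = 3539 * 8 = 28312 bits
compressed_size = n_symbols * avg_code_len = 3539 * 6.35 = 22472.65 bits
ratio = original_size / compressed_size = 28312 / 22472.65 = 1.2598

Compression ratio = 1.2598


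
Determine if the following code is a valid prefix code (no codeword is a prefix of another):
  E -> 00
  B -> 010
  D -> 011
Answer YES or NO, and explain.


Checking each pair (does one codeword prefix another?):
  E='00' vs B='010': no prefix
  E='00' vs D='011': no prefix
  B='010' vs E='00': no prefix
  B='010' vs D='011': no prefix
  D='011' vs E='00': no prefix
  D='011' vs B='010': no prefix
No violation found over all pairs.

YES -- this is a valid prefix code. No codeword is a prefix of any other codeword.


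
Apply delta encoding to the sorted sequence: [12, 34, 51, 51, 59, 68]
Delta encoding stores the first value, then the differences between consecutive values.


First value: 12
Deltas:
  34 - 12 = 22
  51 - 34 = 17
  51 - 51 = 0
  59 - 51 = 8
  68 - 59 = 9


Delta encoded: [12, 22, 17, 0, 8, 9]


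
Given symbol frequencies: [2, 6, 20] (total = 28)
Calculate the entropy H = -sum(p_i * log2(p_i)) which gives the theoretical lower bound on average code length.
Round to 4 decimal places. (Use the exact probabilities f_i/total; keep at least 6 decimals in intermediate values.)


Per-symbol terms -p_i * log2(p_i) with p_i = f_i/28:
  p = 2/28 = 0.071429: log2(p) = -3.807355, -p*log2(p) = 0.271954
  p = 6/28 = 0.214286: log2(p) = -2.222392, -p*log2(p) = 0.476227
  p = 20/28 = 0.714286: log2(p) = -0.485427, -p*log2(p) = 0.346733
H = 0.271954 + 0.476227 + 0.346733 = 1.094914

H = 1.0949 bits/symbol


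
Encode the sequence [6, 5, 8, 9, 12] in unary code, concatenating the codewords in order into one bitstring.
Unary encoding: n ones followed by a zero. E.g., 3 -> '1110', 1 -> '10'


Encode each number as n ones followed by a terminating 0:
  6 -> 1111110 (7 bits)
  5 -> 111110 (6 bits)
  8 -> 111111110 (9 bits)
  9 -> 1111111110 (10 bits)
  12 -> 1111111111110 (13 bits)
Total length = 7 + 6 + 9 + 10 + 13 = 45 bits.

Unary([6, 5, 8, 9, 12]) = 111111011111011111111011111111101111111111110 (45 bits)


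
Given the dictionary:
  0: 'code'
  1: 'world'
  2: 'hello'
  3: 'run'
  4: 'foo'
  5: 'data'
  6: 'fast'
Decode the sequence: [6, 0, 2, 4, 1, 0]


Look up each index in the dictionary:
  6 -> 'fast'
  0 -> 'code'
  2 -> 'hello'
  4 -> 'foo'
  1 -> 'world'
  0 -> 'code'

Decoded: "fast code hello foo world code"


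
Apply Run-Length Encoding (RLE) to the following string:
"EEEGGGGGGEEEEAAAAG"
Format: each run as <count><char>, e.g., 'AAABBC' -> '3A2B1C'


Scanning runs left to right:
  i=0: run of 'E' x 3 -> '3E'
  i=3: run of 'G' x 6 -> '6G'
  i=9: run of 'E' x 4 -> '4E'
  i=13: run of 'A' x 4 -> '4A'
  i=17: run of 'G' x 1 -> '1G'

RLE = 3E6G4E4A1G


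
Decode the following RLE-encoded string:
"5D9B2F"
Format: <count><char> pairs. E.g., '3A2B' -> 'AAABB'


Expanding each <count><char> pair:
  5D -> 'DDDDD'
  9B -> 'BBBBBBBBB'
  2F -> 'FF'

Decoded = DDDDDBBBBBBBBBFF


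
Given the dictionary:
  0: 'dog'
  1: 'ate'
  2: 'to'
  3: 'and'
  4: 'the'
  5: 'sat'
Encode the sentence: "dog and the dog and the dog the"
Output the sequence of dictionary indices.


Look up each word in the dictionary:
  'dog' -> 0
  'and' -> 3
  'the' -> 4
  'dog' -> 0
  'and' -> 3
  'the' -> 4
  'dog' -> 0
  'the' -> 4

Encoded: [0, 3, 4, 0, 3, 4, 0, 4]


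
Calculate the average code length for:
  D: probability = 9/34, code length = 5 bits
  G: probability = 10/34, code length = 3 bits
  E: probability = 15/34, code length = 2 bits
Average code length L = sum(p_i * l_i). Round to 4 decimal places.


Weighted contributions p_i * l_i:
  D: (9/34) * 5 = 45/34
  G: (10/34) * 3 = 30/34
  E: (15/34) * 2 = 30/34
Sum = (45 + 30 + 30)/34 = 105/34

L = 105/34 = 3.0882 bits/symbol


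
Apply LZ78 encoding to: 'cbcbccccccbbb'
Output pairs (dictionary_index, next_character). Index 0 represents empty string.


LZ78 encoding steps:
Dictionary: {0: ''}
Step 1: w='' (idx 0), next='c' -> output (0, 'c'), add 'c' as idx 1
Step 2: w='' (idx 0), next='b' -> output (0, 'b'), add 'b' as idx 2
Step 3: w='c' (idx 1), next='b' -> output (1, 'b'), add 'cb' as idx 3
Step 4: w='c' (idx 1), next='c' -> output (1, 'c'), add 'cc' as idx 4
Step 5: w='cc' (idx 4), next='c' -> output (4, 'c'), add 'ccc' as idx 5
Step 6: w='cb' (idx 3), next='b' -> output (3, 'b'), add 'cbb' as idx 6
Step 7: w='b' (idx 2), end of input -> output (2, '')


Encoded: [(0, 'c'), (0, 'b'), (1, 'b'), (1, 'c'), (4, 'c'), (3, 'b'), (2, '')]


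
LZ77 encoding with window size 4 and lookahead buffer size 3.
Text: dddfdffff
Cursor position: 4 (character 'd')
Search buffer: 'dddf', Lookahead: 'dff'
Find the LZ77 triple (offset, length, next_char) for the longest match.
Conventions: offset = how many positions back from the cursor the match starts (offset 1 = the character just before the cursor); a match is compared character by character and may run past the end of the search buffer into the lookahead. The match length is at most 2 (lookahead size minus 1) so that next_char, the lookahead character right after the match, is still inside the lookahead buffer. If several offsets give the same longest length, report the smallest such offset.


Try each offset into the search buffer:
  offset=1 (pos 3, char 'f'): match length 0
  offset=2 (pos 2, char 'd'): match length 2
  offset=3 (pos 1, char 'd'): match length 1
  offset=4 (pos 0, char 'd'): match length 1
Longest match has length 2 at offset 2.
next_char = character at position 4 + 2 = 6 -> 'f'

Best match: offset=2, length=2 (matching 'df' starting at position 2)
LZ77 triple: (2, 2, 'f')


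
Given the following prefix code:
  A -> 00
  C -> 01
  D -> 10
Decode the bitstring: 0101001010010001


Decoding step by step:
Bits 01 -> C
Bits 01 -> C
Bits 00 -> A
Bits 10 -> D
Bits 10 -> D
Bits 01 -> C
Bits 00 -> A
Bits 01 -> C


Decoded message: CCADDCAC


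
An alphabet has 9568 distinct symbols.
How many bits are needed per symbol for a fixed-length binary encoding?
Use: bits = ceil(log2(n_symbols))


log2(9568) = 13.224
Bracket: 2^13 = 8192 < 9568 <= 2^14 = 16384
So ceil(log2(9568)) = 14

bits = ceil(log2(9568)) = ceil(13.224) = 14 bits


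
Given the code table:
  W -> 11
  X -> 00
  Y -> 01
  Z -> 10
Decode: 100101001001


Decoding:
10 -> Z
01 -> Y
01 -> Y
00 -> X
10 -> Z
01 -> Y


Result: ZYYXZY


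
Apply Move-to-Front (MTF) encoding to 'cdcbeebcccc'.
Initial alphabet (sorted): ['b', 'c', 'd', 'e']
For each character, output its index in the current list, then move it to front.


MTF encoding:
'c': index 1 in ['b', 'c', 'd', 'e'] -> ['c', 'b', 'd', 'e']
'd': index 2 in ['c', 'b', 'd', 'e'] -> ['d', 'c', 'b', 'e']
'c': index 1 in ['d', 'c', 'b', 'e'] -> ['c', 'd', 'b', 'e']
'b': index 2 in ['c', 'd', 'b', 'e'] -> ['b', 'c', 'd', 'e']
'e': index 3 in ['b', 'c', 'd', 'e'] -> ['e', 'b', 'c', 'd']
'e': index 0 in ['e', 'b', 'c', 'd'] -> ['e', 'b', 'c', 'd']
'b': index 1 in ['e', 'b', 'c', 'd'] -> ['b', 'e', 'c', 'd']
'c': index 2 in ['b', 'e', 'c', 'd'] -> ['c', 'b', 'e', 'd']
'c': index 0 in ['c', 'b', 'e', 'd'] -> ['c', 'b', 'e', 'd']
'c': index 0 in ['c', 'b', 'e', 'd'] -> ['c', 'b', 'e', 'd']
'c': index 0 in ['c', 'b', 'e', 'd'] -> ['c', 'b', 'e', 'd']


Output: [1, 2, 1, 2, 3, 0, 1, 2, 0, 0, 0]


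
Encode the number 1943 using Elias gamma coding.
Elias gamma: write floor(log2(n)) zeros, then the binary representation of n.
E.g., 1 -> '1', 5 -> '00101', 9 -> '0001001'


num_bits = floor(log2(1943)) + 1 = 11
leading_zeros = num_bits - 1 = 10
binary(1943) = 11110010111

Elias gamma(1943) = '0000000000' + '11110010111' = 000000000011110010111 (21 bits)


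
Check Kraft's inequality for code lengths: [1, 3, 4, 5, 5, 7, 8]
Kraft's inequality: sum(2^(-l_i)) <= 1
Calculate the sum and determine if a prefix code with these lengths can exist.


Sum = 2^(-1) + 2^(-3) + 2^(-4) + 2^(-5) + 2^(-5) + 2^(-7) + 2^(-8)
    = 0.5 + 0.125 + 0.0625 + 0.03125 + 0.03125 + 0.0078125 + 0.00390625
    = 195/256 = 0.76171875
Since 0.76171875 <= 1, Kraft's inequality IS satisfied.
A prefix code with these lengths CAN exist.

Kraft sum = 0.76171875. Satisfied.


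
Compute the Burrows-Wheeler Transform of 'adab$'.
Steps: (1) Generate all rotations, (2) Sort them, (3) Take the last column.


Rotations (sorted):
  0: $adab -> last char: b
  1: ab$ad -> last char: d
  2: adab$ -> last char: $
  3: b$ada -> last char: a
  4: dab$a -> last char: a


BWT = bd$aa


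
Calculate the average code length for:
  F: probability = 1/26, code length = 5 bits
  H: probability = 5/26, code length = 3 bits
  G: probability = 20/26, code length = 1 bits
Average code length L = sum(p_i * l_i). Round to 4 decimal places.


Weighted contributions p_i * l_i:
  F: (1/26) * 5 = 5/26
  H: (5/26) * 3 = 15/26
  G: (20/26) * 1 = 20/26
Sum = (5 + 15 + 20)/26 = 40/26

L = 40/26 = 1.5385 bits/symbol


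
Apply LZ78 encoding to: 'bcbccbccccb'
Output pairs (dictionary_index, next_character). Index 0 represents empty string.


LZ78 encoding steps:
Dictionary: {0: ''}
Step 1: w='' (idx 0), next='b' -> output (0, 'b'), add 'b' as idx 1
Step 2: w='' (idx 0), next='c' -> output (0, 'c'), add 'c' as idx 2
Step 3: w='b' (idx 1), next='c' -> output (1, 'c'), add 'bc' as idx 3
Step 4: w='c' (idx 2), next='b' -> output (2, 'b'), add 'cb' as idx 4
Step 5: w='c' (idx 2), next='c' -> output (2, 'c'), add 'cc' as idx 5
Step 6: w='cc' (idx 5), next='b' -> output (5, 'b'), add 'ccb' as idx 6


Encoded: [(0, 'b'), (0, 'c'), (1, 'c'), (2, 'b'), (2, 'c'), (5, 'b')]


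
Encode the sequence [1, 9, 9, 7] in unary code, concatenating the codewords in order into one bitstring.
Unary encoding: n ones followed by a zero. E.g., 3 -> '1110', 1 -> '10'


Encode each number as n ones followed by a terminating 0:
  1 -> 10 (2 bits)
  9 -> 1111111110 (10 bits)
  9 -> 1111111110 (10 bits)
  7 -> 11111110 (8 bits)
Total length = 2 + 10 + 10 + 8 = 30 bits.

Unary([1, 9, 9, 7]) = 101111111110111111111011111110 (30 bits)


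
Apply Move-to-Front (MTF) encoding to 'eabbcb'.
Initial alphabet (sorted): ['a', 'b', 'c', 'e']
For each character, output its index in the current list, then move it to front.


MTF encoding:
'e': index 3 in ['a', 'b', 'c', 'e'] -> ['e', 'a', 'b', 'c']
'a': index 1 in ['e', 'a', 'b', 'c'] -> ['a', 'e', 'b', 'c']
'b': index 2 in ['a', 'e', 'b', 'c'] -> ['b', 'a', 'e', 'c']
'b': index 0 in ['b', 'a', 'e', 'c'] -> ['b', 'a', 'e', 'c']
'c': index 3 in ['b', 'a', 'e', 'c'] -> ['c', 'b', 'a', 'e']
'b': index 1 in ['c', 'b', 'a', 'e'] -> ['b', 'c', 'a', 'e']


Output: [3, 1, 2, 0, 3, 1]


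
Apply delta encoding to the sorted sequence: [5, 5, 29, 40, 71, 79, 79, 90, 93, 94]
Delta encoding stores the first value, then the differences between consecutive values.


First value: 5
Deltas:
  5 - 5 = 0
  29 - 5 = 24
  40 - 29 = 11
  71 - 40 = 31
  79 - 71 = 8
  79 - 79 = 0
  90 - 79 = 11
  93 - 90 = 3
  94 - 93 = 1


Delta encoded: [5, 0, 24, 11, 31, 8, 0, 11, 3, 1]


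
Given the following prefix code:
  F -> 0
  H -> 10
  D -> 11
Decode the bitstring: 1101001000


Decoding step by step:
Bits 11 -> D
Bits 0 -> F
Bits 10 -> H
Bits 0 -> F
Bits 10 -> H
Bits 0 -> F
Bits 0 -> F


Decoded message: DFHFHFF


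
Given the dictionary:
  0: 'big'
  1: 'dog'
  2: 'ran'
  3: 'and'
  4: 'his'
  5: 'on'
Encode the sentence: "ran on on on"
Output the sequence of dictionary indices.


Look up each word in the dictionary:
  'ran' -> 2
  'on' -> 5
  'on' -> 5
  'on' -> 5

Encoded: [2, 5, 5, 5]


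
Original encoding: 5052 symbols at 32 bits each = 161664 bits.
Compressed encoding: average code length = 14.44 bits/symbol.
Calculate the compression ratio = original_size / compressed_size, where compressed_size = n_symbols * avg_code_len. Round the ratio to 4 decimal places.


original_size = n_symbols * orig_bits = 5052 * 32 = 161664 bits
compressed_size = n_symbols * avg_code_len = 5052 * 14.44 = 72950.88 bits
ratio = original_size / compressed_size = 161664 / 72950.88 = 2.2161

Compression ratio = 2.2161


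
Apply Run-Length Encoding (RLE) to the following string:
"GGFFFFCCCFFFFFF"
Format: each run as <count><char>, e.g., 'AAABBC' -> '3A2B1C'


Scanning runs left to right:
  i=0: run of 'G' x 2 -> '2G'
  i=2: run of 'F' x 4 -> '4F'
  i=6: run of 'C' x 3 -> '3C'
  i=9: run of 'F' x 6 -> '6F'

RLE = 2G4F3C6F


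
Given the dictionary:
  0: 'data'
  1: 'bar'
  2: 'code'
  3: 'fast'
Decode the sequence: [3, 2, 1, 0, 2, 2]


Look up each index in the dictionary:
  3 -> 'fast'
  2 -> 'code'
  1 -> 'bar'
  0 -> 'data'
  2 -> 'code'
  2 -> 'code'

Decoded: "fast code bar data code code"


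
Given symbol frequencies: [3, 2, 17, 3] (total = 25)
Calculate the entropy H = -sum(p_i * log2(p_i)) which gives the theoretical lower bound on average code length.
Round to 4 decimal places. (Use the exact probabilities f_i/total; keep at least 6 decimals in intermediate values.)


Per-symbol terms -p_i * log2(p_i) with p_i = f_i/25:
  p = 3/25 = 0.120000: log2(p) = -3.058894, -p*log2(p) = 0.367067
  p = 2/25 = 0.080000: log2(p) = -3.643856, -p*log2(p) = 0.291508
  p = 17/25 = 0.680000: log2(p) = -0.556393, -p*log2(p) = 0.378347
  p = 3/25 = 0.120000: log2(p) = -3.058894, -p*log2(p) = 0.367067
H = 0.367067 + 0.291508 + 0.378347 + 0.367067 = 1.403989

H = 1.404 bits/symbol


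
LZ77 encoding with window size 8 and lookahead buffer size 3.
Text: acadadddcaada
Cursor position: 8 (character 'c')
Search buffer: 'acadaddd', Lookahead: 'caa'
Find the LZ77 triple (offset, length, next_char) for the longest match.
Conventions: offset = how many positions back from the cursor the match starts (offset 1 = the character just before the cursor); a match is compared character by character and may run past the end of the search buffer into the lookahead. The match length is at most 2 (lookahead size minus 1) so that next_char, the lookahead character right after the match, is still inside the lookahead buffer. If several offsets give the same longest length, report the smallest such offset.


Try each offset into the search buffer:
  offset=1 (pos 7, char 'd'): match length 0
  offset=2 (pos 6, char 'd'): match length 0
  offset=3 (pos 5, char 'd'): match length 0
  offset=4 (pos 4, char 'a'): match length 0
  offset=5 (pos 3, char 'd'): match length 0
  offset=6 (pos 2, char 'a'): match length 0
  offset=7 (pos 1, char 'c'): match length 2
  offset=8 (pos 0, char 'a'): match length 0
Longest match has length 2 at offset 7.
next_char = character at position 8 + 2 = 10 -> 'a'

Best match: offset=7, length=2 (matching 'ca' starting at position 1)
LZ77 triple: (7, 2, 'a')


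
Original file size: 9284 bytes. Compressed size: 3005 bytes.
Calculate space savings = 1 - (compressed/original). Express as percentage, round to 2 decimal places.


ratio = compressed/original = 3005/9284 = 0.323675
savings = 1 - ratio = 1 - 0.323675 = 0.676325
as a percentage: 0.676325 * 100 = 67.63%

Space savings = 1 - 3005/9284 = 67.63%


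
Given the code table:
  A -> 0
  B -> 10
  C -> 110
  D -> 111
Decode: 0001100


Decoding:
0 -> A
0 -> A
0 -> A
110 -> C
0 -> A


Result: AAACA


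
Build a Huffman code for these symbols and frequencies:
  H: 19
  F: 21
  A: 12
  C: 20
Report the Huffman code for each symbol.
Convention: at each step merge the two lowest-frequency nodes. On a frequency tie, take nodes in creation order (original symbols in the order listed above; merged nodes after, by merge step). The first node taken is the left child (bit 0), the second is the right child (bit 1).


Huffman tree construction:
Step 1: Merge A(12) + H(19) = 31
Step 2: Merge C(20) + F(21) = 41
Step 3: Merge (A+H)(31) + (C+F)(41) = 72
Read each symbol's code off the tree from the root (left child = 0, right child = 1).

Codes:
  H: 01 (length 2)
  F: 11 (length 2)
  A: 00 (length 2)
  C: 10 (length 2)
Average code length: 144/72 = 2.0000 bits/symbol


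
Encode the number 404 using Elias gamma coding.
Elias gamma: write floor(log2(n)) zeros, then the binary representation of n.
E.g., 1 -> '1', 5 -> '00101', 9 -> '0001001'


num_bits = floor(log2(404)) + 1 = 9
leading_zeros = num_bits - 1 = 8
binary(404) = 110010100

Elias gamma(404) = '00000000' + '110010100' = 00000000110010100 (17 bits)


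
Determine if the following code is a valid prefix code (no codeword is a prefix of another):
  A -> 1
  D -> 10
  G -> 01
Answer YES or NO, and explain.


Checking each pair (does one codeword prefix another?):
  A='1' vs D='10': prefix -- VIOLATION

NO -- this is NOT a valid prefix code. A (1) is a prefix of D (10).


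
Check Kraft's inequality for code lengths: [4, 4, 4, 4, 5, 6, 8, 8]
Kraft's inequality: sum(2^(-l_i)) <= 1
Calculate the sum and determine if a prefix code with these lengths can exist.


Sum = 2^(-4) + 2^(-4) + 2^(-4) + 2^(-4) + 2^(-5) + 2^(-6) + 2^(-8) + 2^(-8)
    = 0.0625 + 0.0625 + 0.0625 + 0.0625 + 0.03125 + 0.015625 + 0.00390625 + 0.00390625
    = 78/256 = 0.3046875
Since 0.3046875 <= 1, Kraft's inequality IS satisfied.
A prefix code with these lengths CAN exist.

Kraft sum = 0.3046875. Satisfied.


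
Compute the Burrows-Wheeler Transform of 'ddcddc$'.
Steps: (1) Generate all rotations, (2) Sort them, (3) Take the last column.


Rotations (sorted):
  0: $ddcddc -> last char: c
  1: c$ddcdd -> last char: d
  2: cddc$dd -> last char: d
  3: dc$ddcd -> last char: d
  4: dcddc$d -> last char: d
  5: ddc$ddc -> last char: c
  6: ddcddc$ -> last char: $


BWT = cddddc$


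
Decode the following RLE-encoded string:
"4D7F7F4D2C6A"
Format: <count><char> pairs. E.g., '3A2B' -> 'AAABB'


Expanding each <count><char> pair:
  4D -> 'DDDD'
  7F -> 'FFFFFFF'
  7F -> 'FFFFFFF'
  4D -> 'DDDD'
  2C -> 'CC'
  6A -> 'AAAAAA'

Decoded = DDDDFFFFFFFFFFFFFFDDDDCCAAAAAA


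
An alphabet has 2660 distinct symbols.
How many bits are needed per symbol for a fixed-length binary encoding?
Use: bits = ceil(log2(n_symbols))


log2(2660) = 11.3772
Bracket: 2^11 = 2048 < 2660 <= 2^12 = 4096
So ceil(log2(2660)) = 12

bits = ceil(log2(2660)) = ceil(11.3772) = 12 bits


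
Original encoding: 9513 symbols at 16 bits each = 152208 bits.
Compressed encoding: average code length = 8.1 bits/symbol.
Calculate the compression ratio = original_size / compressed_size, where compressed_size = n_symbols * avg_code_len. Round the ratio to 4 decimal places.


original_size = n_symbols * orig_bits = 9513 * 16 = 152208 bits
compressed_size = n_symbols * avg_code_len = 9513 * 8.1 = 77055.3 bits
ratio = original_size / compressed_size = 152208 / 77055.3 = 1.9753

Compression ratio = 1.9753


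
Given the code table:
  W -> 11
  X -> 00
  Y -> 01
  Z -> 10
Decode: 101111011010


Decoding:
10 -> Z
11 -> W
11 -> W
01 -> Y
10 -> Z
10 -> Z


Result: ZWWYZZ


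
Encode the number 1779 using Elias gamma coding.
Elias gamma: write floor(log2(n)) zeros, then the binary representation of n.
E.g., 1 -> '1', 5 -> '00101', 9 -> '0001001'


num_bits = floor(log2(1779)) + 1 = 11
leading_zeros = num_bits - 1 = 10
binary(1779) = 11011110011

Elias gamma(1779) = '0000000000' + '11011110011' = 000000000011011110011 (21 bits)


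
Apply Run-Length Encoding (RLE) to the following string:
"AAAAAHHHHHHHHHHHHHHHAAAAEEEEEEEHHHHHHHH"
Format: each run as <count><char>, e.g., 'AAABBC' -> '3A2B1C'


Scanning runs left to right:
  i=0: run of 'A' x 5 -> '5A'
  i=5: run of 'H' x 15 -> '15H'
  i=20: run of 'A' x 4 -> '4A'
  i=24: run of 'E' x 7 -> '7E'
  i=31: run of 'H' x 8 -> '8H'

RLE = 5A15H4A7E8H


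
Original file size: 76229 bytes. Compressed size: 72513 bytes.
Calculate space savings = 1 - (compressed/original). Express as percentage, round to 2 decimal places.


ratio = compressed/original = 72513/76229 = 0.951252
savings = 1 - ratio = 1 - 0.951252 = 0.048748
as a percentage: 0.048748 * 100 = 4.87%

Space savings = 1 - 72513/76229 = 4.87%


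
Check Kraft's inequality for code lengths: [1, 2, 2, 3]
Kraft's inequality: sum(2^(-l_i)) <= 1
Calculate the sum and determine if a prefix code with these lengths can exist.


Sum = 2^(-1) + 2^(-2) + 2^(-2) + 2^(-3)
    = 0.5 + 0.25 + 0.25 + 0.125
    = 9/8 = 1.125
Since 1.125 > 1, Kraft's inequality is NOT satisfied.
A prefix code with these lengths CANNOT exist.

Kraft sum = 1.125. Not satisfied.


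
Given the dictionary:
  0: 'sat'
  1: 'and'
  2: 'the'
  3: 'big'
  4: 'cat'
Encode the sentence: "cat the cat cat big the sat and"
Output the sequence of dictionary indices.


Look up each word in the dictionary:
  'cat' -> 4
  'the' -> 2
  'cat' -> 4
  'cat' -> 4
  'big' -> 3
  'the' -> 2
  'sat' -> 0
  'and' -> 1

Encoded: [4, 2, 4, 4, 3, 2, 0, 1]


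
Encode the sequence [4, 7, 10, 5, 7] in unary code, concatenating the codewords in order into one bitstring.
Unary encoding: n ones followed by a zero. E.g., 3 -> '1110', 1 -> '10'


Encode each number as n ones followed by a terminating 0:
  4 -> 11110 (5 bits)
  7 -> 11111110 (8 bits)
  10 -> 11111111110 (11 bits)
  5 -> 111110 (6 bits)
  7 -> 11111110 (8 bits)
Total length = 5 + 8 + 11 + 6 + 8 = 38 bits.

Unary([4, 7, 10, 5, 7]) = 11110111111101111111111011111011111110 (38 bits)


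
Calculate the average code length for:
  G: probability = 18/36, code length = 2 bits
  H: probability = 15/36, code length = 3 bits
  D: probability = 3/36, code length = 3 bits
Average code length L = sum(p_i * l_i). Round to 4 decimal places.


Weighted contributions p_i * l_i:
  G: (18/36) * 2 = 36/36
  H: (15/36) * 3 = 45/36
  D: (3/36) * 3 = 9/36
Sum = (36 + 45 + 9)/36 = 90/36

L = 90/36 = 2.5000 bits/symbol


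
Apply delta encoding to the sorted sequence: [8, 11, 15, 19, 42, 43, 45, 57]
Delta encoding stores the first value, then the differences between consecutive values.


First value: 8
Deltas:
  11 - 8 = 3
  15 - 11 = 4
  19 - 15 = 4
  42 - 19 = 23
  43 - 42 = 1
  45 - 43 = 2
  57 - 45 = 12


Delta encoded: [8, 3, 4, 4, 23, 1, 2, 12]


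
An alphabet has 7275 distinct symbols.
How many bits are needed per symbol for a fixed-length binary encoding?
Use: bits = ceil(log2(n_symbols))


log2(7275) = 12.8287
Bracket: 2^12 = 4096 < 7275 <= 2^13 = 8192
So ceil(log2(7275)) = 13

bits = ceil(log2(7275)) = ceil(12.8287) = 13 bits


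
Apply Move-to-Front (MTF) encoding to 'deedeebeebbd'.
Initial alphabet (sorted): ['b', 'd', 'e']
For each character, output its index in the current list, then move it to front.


MTF encoding:
'd': index 1 in ['b', 'd', 'e'] -> ['d', 'b', 'e']
'e': index 2 in ['d', 'b', 'e'] -> ['e', 'd', 'b']
'e': index 0 in ['e', 'd', 'b'] -> ['e', 'd', 'b']
'd': index 1 in ['e', 'd', 'b'] -> ['d', 'e', 'b']
'e': index 1 in ['d', 'e', 'b'] -> ['e', 'd', 'b']
'e': index 0 in ['e', 'd', 'b'] -> ['e', 'd', 'b']
'b': index 2 in ['e', 'd', 'b'] -> ['b', 'e', 'd']
'e': index 1 in ['b', 'e', 'd'] -> ['e', 'b', 'd']
'e': index 0 in ['e', 'b', 'd'] -> ['e', 'b', 'd']
'b': index 1 in ['e', 'b', 'd'] -> ['b', 'e', 'd']
'b': index 0 in ['b', 'e', 'd'] -> ['b', 'e', 'd']
'd': index 2 in ['b', 'e', 'd'] -> ['d', 'b', 'e']


Output: [1, 2, 0, 1, 1, 0, 2, 1, 0, 1, 0, 2]


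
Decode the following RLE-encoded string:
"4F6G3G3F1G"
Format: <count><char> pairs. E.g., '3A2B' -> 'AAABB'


Expanding each <count><char> pair:
  4F -> 'FFFF'
  6G -> 'GGGGGG'
  3G -> 'GGG'
  3F -> 'FFF'
  1G -> 'G'

Decoded = FFFFGGGGGGGGGFFFG


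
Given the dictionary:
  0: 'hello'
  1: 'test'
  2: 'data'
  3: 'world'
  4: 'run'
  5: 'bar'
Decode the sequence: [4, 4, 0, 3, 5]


Look up each index in the dictionary:
  4 -> 'run'
  4 -> 'run'
  0 -> 'hello'
  3 -> 'world'
  5 -> 'bar'

Decoded: "run run hello world bar"


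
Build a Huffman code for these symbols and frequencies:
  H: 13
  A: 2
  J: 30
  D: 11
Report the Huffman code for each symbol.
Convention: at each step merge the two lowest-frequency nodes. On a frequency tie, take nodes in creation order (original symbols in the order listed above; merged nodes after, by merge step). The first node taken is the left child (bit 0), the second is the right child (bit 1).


Huffman tree construction:
Step 1: Merge A(2) + D(11) = 13
Step 2: Merge H(13) + (A+D)(13) = 26
Step 3: Merge (H+(A+D))(26) + J(30) = 56
Read each symbol's code off the tree from the root (left child = 0, right child = 1).

Codes:
  H: 00 (length 2)
  A: 010 (length 3)
  J: 1 (length 1)
  D: 011 (length 3)
Average code length: 95/56 = 1.6964 bits/symbol


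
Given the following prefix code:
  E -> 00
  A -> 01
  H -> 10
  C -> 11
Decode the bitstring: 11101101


Decoding step by step:
Bits 11 -> C
Bits 10 -> H
Bits 11 -> C
Bits 01 -> A


Decoded message: CHCA


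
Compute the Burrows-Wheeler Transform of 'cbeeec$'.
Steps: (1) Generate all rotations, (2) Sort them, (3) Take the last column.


Rotations (sorted):
  0: $cbeeec -> last char: c
  1: beeec$c -> last char: c
  2: c$cbeee -> last char: e
  3: cbeeec$ -> last char: $
  4: ec$cbee -> last char: e
  5: eec$cbe -> last char: e
  6: eeec$cb -> last char: b


BWT = cce$eeb


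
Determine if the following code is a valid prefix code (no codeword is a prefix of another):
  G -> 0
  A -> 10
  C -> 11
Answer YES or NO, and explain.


Checking each pair (does one codeword prefix another?):
  G='0' vs A='10': no prefix
  G='0' vs C='11': no prefix
  A='10' vs G='0': no prefix
  A='10' vs C='11': no prefix
  C='11' vs G='0': no prefix
  C='11' vs A='10': no prefix
No violation found over all pairs.

YES -- this is a valid prefix code. No codeword is a prefix of any other codeword.


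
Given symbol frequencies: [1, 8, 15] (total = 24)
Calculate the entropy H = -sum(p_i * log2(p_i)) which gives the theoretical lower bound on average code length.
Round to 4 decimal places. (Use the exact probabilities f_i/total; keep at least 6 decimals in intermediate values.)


Per-symbol terms -p_i * log2(p_i) with p_i = f_i/24:
  p = 1/24 = 0.041667: log2(p) = -4.584963, -p*log2(p) = 0.191040
  p = 8/24 = 0.333333: log2(p) = -1.584963, -p*log2(p) = 0.528321
  p = 15/24 = 0.625000: log2(p) = -0.678072, -p*log2(p) = 0.423795
H = 0.191040 + 0.528321 + 0.423795 = 1.143156

H = 1.1432 bits/symbol


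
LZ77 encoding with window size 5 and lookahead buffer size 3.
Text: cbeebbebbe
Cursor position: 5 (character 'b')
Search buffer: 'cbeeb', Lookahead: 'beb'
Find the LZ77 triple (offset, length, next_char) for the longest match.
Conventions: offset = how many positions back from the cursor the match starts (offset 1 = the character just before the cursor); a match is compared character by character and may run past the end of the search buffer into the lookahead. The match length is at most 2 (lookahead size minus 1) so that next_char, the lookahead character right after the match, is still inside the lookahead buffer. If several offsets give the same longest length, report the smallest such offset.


Try each offset into the search buffer:
  offset=1 (pos 4, char 'b'): match length 1
  offset=2 (pos 3, char 'e'): match length 0
  offset=3 (pos 2, char 'e'): match length 0
  offset=4 (pos 1, char 'b'): match length 2
  offset=5 (pos 0, char 'c'): match length 0
Longest match has length 2 at offset 4.
next_char = character at position 5 + 2 = 7 -> 'b'

Best match: offset=4, length=2 (matching 'be' starting at position 1)
LZ77 triple: (4, 2, 'b')


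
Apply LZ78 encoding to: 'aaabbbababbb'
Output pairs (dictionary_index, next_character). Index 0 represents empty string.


LZ78 encoding steps:
Dictionary: {0: ''}
Step 1: w='' (idx 0), next='a' -> output (0, 'a'), add 'a' as idx 1
Step 2: w='a' (idx 1), next='a' -> output (1, 'a'), add 'aa' as idx 2
Step 3: w='' (idx 0), next='b' -> output (0, 'b'), add 'b' as idx 3
Step 4: w='b' (idx 3), next='b' -> output (3, 'b'), add 'bb' as idx 4
Step 5: w='a' (idx 1), next='b' -> output (1, 'b'), add 'ab' as idx 5
Step 6: w='ab' (idx 5), next='b' -> output (5, 'b'), add 'abb' as idx 6
Step 7: w='b' (idx 3), end of input -> output (3, '')


Encoded: [(0, 'a'), (1, 'a'), (0, 'b'), (3, 'b'), (1, 'b'), (5, 'b'), (3, '')]


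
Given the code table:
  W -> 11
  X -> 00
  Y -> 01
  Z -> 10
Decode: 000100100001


Decoding:
00 -> X
01 -> Y
00 -> X
10 -> Z
00 -> X
01 -> Y


Result: XYXZXY


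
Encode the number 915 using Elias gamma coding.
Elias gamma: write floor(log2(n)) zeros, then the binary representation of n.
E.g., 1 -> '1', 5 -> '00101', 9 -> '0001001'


num_bits = floor(log2(915)) + 1 = 10
leading_zeros = num_bits - 1 = 9
binary(915) = 1110010011

Elias gamma(915) = '000000000' + '1110010011' = 0000000001110010011 (19 bits)


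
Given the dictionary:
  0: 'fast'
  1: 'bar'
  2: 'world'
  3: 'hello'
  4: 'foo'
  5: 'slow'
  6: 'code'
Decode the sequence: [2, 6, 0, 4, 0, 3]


Look up each index in the dictionary:
  2 -> 'world'
  6 -> 'code'
  0 -> 'fast'
  4 -> 'foo'
  0 -> 'fast'
  3 -> 'hello'

Decoded: "world code fast foo fast hello"


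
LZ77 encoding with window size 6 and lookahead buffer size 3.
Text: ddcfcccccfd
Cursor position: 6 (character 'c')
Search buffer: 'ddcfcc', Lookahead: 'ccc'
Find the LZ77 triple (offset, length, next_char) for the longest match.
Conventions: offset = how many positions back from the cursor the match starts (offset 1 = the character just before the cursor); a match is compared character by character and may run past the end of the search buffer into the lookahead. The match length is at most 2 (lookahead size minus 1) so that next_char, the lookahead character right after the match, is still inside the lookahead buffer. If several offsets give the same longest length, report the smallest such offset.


Try each offset into the search buffer:
  offset=1 (pos 5, char 'c'): match length 2
  offset=2 (pos 4, char 'c'): match length 2
  offset=3 (pos 3, char 'f'): match length 0
  offset=4 (pos 2, char 'c'): match length 1
  offset=5 (pos 1, char 'd'): match length 0
  offset=6 (pos 0, char 'd'): match length 0
Longest match has length 2, found at offsets 1, 2; take the smallest, offset 1.
next_char = character at position 6 + 2 = 8 -> 'c'

Best match: offset=1, length=2 (matching 'cc' starting at position 5)
LZ77 triple: (1, 2, 'c')
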